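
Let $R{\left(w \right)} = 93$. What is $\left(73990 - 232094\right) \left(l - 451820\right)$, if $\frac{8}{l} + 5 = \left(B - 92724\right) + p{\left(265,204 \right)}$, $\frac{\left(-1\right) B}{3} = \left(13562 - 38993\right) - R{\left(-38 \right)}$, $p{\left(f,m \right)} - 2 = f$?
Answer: $\frac{567547494662016}{7945} \approx 7.1435 \cdot 10^{10}$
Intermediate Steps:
$p{\left(f,m \right)} = 2 + f$
$B = 76572$ ($B = - 3 \left(\left(13562 - 38993\right) - 93\right) = - 3 \left(-25431 - 93\right) = \left(-3\right) \left(-25524\right) = 76572$)
$l = - \frac{4}{7945}$ ($l = \frac{8}{-5 + \left(\left(76572 - 92724\right) + \left(2 + 265\right)\right)} = \frac{8}{-5 + \left(-16152 + 267\right)} = \frac{8}{-5 - 15885} = \frac{8}{-15890} = 8 \left(- \frac{1}{15890}\right) = - \frac{4}{7945} \approx -0.00050346$)
$\left(73990 - 232094\right) \left(l - 451820\right) = \left(73990 - 232094\right) \left(- \frac{4}{7945} - 451820\right) = \left(-158104\right) \left(- \frac{3589709904}{7945}\right) = \frac{567547494662016}{7945}$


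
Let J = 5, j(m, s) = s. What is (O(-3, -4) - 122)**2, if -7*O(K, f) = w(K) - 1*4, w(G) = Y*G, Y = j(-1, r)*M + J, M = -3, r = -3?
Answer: 652864/49 ≈ 13324.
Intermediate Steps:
Y = 14 (Y = -3*(-3) + 5 = 9 + 5 = 14)
w(G) = 14*G
O(K, f) = 4/7 - 2*K (O(K, f) = -(14*K - 1*4)/7 = -(14*K - 4)/7 = -(-4 + 14*K)/7 = 4/7 - 2*K)
(O(-3, -4) - 122)**2 = ((4/7 - 2*(-3)) - 122)**2 = ((4/7 + 6) - 122)**2 = (46/7 - 122)**2 = (-808/7)**2 = 652864/49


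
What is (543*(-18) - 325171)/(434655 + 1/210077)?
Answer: -70364240765/91311018436 ≈ -0.77060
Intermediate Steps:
(543*(-18) - 325171)/(434655 + 1/210077) = (-9774 - 325171)/(434655 + 1/210077) = -334945/91311018436/210077 = -334945*210077/91311018436 = -70364240765/91311018436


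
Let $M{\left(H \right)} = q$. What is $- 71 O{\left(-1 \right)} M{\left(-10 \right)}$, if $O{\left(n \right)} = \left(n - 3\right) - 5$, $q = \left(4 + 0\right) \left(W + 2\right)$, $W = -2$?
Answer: $0$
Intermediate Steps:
$q = 0$ ($q = \left(4 + 0\right) \left(-2 + 2\right) = 4 \cdot 0 = 0$)
$M{\left(H \right)} = 0$
$O{\left(n \right)} = -8 + n$ ($O{\left(n \right)} = \left(-3 + n\right) - 5 = -8 + n$)
$- 71 O{\left(-1 \right)} M{\left(-10 \right)} = - 71 \left(-8 - 1\right) 0 = \left(-71\right) \left(-9\right) 0 = 639 \cdot 0 = 0$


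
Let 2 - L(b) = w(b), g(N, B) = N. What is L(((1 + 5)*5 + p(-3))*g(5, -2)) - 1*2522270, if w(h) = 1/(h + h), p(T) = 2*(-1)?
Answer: -706235041/280 ≈ -2.5223e+6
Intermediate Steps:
p(T) = -2
w(h) = 1/(2*h)
L(b) = 2 - 1/(2*b)
L(((1 + 5)*5 + p(-3))*g(5, -2)) - 1*2522270 = (2 - 1/(5*((1 + 5)*5 - 2))/2) - 1*2522270 = (2 - 1/(5*(6*5 - 2))/2) - 2522270 = (2 - 1/(5*(30 - 2))/2) - 2522270 = (2 - 1/(2*(28*5))) - 2522270 = (2 - ½/140) - 2522270 = (2 - ½*1/140) - 2522270 = (2 - 1/280) - 2522270 = 559/280 - 2522270 = -706235041/280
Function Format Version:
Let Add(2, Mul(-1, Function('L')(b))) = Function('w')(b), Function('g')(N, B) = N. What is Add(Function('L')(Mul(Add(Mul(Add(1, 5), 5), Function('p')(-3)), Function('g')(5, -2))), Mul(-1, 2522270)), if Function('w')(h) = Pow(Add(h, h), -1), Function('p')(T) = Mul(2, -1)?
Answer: Rational(-706235041, 280) ≈ -2.5223e+6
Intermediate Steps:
Function('p')(T) = -2
Function('w')(h) = Mul(Rational(1, 2), Pow(h, -1)) (Function('w')(h) = Pow(Mul(2, h), -1) = Mul(Rational(1, 2), Pow(h, -1)))
Function('L')(b) = Add(2, Mul(Rational(-1, 2), Pow(b, -1))) (Function('L')(b) = Add(2, Mul(-1, Mul(Rational(1, 2), Pow(b, -1)))) = Add(2, Mul(Rational(-1, 2), Pow(b, -1))))
Add(Function('L')(Mul(Add(Mul(Add(1, 5), 5), Function('p')(-3)), Function('g')(5, -2))), Mul(-1, 2522270)) = Add(Add(2, Mul(Rational(-1, 2), Pow(Mul(Add(Mul(Add(1, 5), 5), -2), 5), -1))), Mul(-1, 2522270)) = Add(Add(2, Mul(Rational(-1, 2), Pow(Mul(Add(Mul(6, 5), -2), 5), -1))), -2522270) = Add(Add(2, Mul(Rational(-1, 2), Pow(Mul(Add(30, -2), 5), -1))), -2522270) = Add(Add(2, Mul(Rational(-1, 2), Pow(Mul(28, 5), -1))), -2522270) = Add(Add(2, Mul(Rational(-1, 2), Pow(140, -1))), -2522270) = Add(Add(2, Mul(Rational(-1, 2), Rational(1, 140))), -2522270) = Add(Add(2, Rational(-1, 280)), -2522270) = Add(Rational(559, 280), -2522270) = Rational(-706235041, 280)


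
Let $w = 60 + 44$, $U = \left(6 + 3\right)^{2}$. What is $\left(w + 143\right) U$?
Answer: $20007$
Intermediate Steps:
$U = 81$ ($U = 9^{2} = 81$)
$w = 104$
$\left(w + 143\right) U = \left(104 + 143\right) 81 = 247 \cdot 81 = 20007$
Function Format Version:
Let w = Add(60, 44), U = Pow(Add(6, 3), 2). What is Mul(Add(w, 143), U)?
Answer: 20007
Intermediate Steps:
U = 81 (U = Pow(9, 2) = 81)
w = 104
Mul(Add(w, 143), U) = Mul(Add(104, 143), 81) = Mul(247, 81) = 20007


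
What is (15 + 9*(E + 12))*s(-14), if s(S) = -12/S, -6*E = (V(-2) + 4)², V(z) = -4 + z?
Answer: 702/7 ≈ 100.29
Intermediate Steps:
E = -⅔ (E = -((-4 - 2) + 4)²/6 = -(-6 + 4)²/6 = -⅙*(-2)² = -⅙*4 = -⅔ ≈ -0.66667)
(15 + 9*(E + 12))*s(-14) = (15 + 9*(-⅔ + 12))*(-12/(-14)) = (15 + 9*(34/3))*(-12*(-1/14)) = (15 + 102)*(6/7) = 117*(6/7) = 702/7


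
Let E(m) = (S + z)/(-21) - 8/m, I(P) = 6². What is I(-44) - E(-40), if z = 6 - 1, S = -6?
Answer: 3754/105 ≈ 35.752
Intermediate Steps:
I(P) = 36
z = 5
E(m) = 1/21 - 8/m (E(m) = (-6 + 5)/(-21) - 8/m = -1*(-1/21) - 8/m = 1/21 - 8/m)
I(-44) - E(-40) = 36 - (-168 - 40)/(21*(-40)) = 36 - (-1)*(-208)/(21*40) = 36 - 1*26/105 = 36 - 26/105 = 3754/105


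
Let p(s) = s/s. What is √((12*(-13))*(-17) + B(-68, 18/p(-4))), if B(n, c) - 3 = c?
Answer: 9*√33 ≈ 51.701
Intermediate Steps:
p(s) = 1
B(n, c) = 3 + c
√((12*(-13))*(-17) + B(-68, 18/p(-4))) = √((12*(-13))*(-17) + (3 + 18/1)) = √(-156*(-17) + (3 + 18*1)) = √(2652 + (3 + 18)) = √(2652 + 21) = √2673 = 9*√33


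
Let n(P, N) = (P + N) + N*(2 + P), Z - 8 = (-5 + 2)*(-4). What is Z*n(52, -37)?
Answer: -39660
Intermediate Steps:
Z = 20 (Z = 8 + (-5 + 2)*(-4) = 8 - 3*(-4) = 8 + 12 = 20)
n(P, N) = N + P + N*(2 + P) (n(P, N) = (N + P) + N*(2 + P) = N + P + N*(2 + P))
Z*n(52, -37) = 20*(52 + 3*(-37) - 37*52) = 20*(52 - 111 - 1924) = 20*(-1983) = -39660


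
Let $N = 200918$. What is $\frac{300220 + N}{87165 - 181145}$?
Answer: $- \frac{250569}{46990} \approx -5.3324$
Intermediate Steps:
$\frac{300220 + N}{87165 - 181145} = \frac{300220 + 200918}{87165 - 181145} = \frac{501138}{-93980} = 501138 \left(- \frac{1}{93980}\right) = - \frac{250569}{46990}$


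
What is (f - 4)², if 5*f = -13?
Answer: 1089/25 ≈ 43.560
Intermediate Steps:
f = -13/5 (f = (⅕)*(-13) = -13/5 ≈ -2.6000)
(f - 4)² = (-13/5 - 4)² = (-33/5)² = 1089/25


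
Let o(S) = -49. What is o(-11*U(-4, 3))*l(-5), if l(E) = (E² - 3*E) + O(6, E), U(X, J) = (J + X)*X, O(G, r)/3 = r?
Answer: -1225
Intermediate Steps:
O(G, r) = 3*r
U(X, J) = X*(J + X)
l(E) = E² (l(E) = (E² - 3*E) + 3*E = E²)
o(-11*U(-4, 3))*l(-5) = -49*(-5)² = -49*25 = -1225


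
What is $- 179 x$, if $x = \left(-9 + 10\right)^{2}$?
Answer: $-179$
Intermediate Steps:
$x = 1$ ($x = 1^{2} = 1$)
$- 179 x = \left(-179\right) 1 = -179$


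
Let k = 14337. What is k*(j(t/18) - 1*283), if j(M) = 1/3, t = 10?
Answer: -4052592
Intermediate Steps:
j(M) = 1/3
k*(j(t/18) - 1*283) = 14337*(1/3 - 1*283) = 14337*(1/3 - 283) = 14337*(-848/3) = -4052592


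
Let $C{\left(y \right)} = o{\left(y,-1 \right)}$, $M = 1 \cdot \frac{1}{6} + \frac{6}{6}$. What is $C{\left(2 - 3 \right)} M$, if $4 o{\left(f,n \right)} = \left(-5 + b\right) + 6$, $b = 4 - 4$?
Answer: $\frac{7}{24} \approx 0.29167$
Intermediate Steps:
$b = 0$ ($b = 4 - 4 = 0$)
$M = \frac{7}{6}$ ($M = 1 \cdot \frac{1}{6} + 6 \cdot \frac{1}{6} = \frac{1}{6} + 1 = \frac{7}{6} \approx 1.1667$)
$o{\left(f,n \right)} = \frac{1}{4}$ ($o{\left(f,n \right)} = \frac{\left(-5 + 0\right) + 6}{4} = \frac{-5 + 6}{4} = \frac{1}{4} \cdot 1 = \frac{1}{4}$)
$C{\left(y \right)} = \frac{1}{4}$
$C{\left(2 - 3 \right)} M = \frac{1}{4} \cdot \frac{7}{6} = \frac{7}{24}$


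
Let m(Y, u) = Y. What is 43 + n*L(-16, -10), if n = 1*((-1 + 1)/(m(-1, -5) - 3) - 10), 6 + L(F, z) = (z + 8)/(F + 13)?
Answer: 289/3 ≈ 96.333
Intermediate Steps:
L(F, z) = -6 + (8 + z)/(13 + F) (L(F, z) = -6 + (z + 8)/(F + 13) = -6 + (8 + z)/(13 + F))
n = -10 (n = 1*((-1 + 1)/(-1 - 3) - 10) = 1*(0/(-4) - 10) = 1*(0*(-¼) - 10) = 1*(0 - 10) = 1*(-10) = -10)
43 + n*L(-16, -10) = 43 - 10*(-70 - 10 - 6*(-16))/(13 - 16) = 43 - 10*(-70 - 10 + 96)/(-3) = 43 - (-10)*16/3 = 43 - 10*(-16/3) = 43 + 160/3 = 289/3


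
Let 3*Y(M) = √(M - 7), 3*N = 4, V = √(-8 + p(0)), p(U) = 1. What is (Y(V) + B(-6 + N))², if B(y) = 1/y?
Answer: (-9 + 14*√(-7 + I*√7))²/1764 ≈ -0.80209 - 0.090461*I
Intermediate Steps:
V = I*√7 (V = √(-8 + 1) = √(-7) = I*√7 ≈ 2.6458*I)
N = 4/3 (N = (⅓)*4 = 4/3 ≈ 1.3333)
Y(M) = √(-7 + M)/3 (Y(M) = √(M - 7)/3 = √(-7 + M)/3)
(Y(V) + B(-6 + N))² = (√(-7 + I*√7)/3 + 1/(-6 + 4/3))² = (√(-7 + I*√7)/3 + 1/(-14/3))² = (√(-7 + I*√7)/3 - 3/14)² = (-3/14 + √(-7 + I*√7)/3)²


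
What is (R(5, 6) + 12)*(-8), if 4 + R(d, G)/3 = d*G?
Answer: -720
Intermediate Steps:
R(d, G) = -12 + 3*G*d (R(d, G) = -12 + 3*(d*G) = -12 + 3*(G*d) = -12 + 3*G*d)
(R(5, 6) + 12)*(-8) = ((-12 + 3*6*5) + 12)*(-8) = ((-12 + 90) + 12)*(-8) = (78 + 12)*(-8) = 90*(-8) = -720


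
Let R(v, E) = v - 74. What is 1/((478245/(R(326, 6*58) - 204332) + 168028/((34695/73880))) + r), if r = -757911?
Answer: -283222224/113320683712427 ≈ -2.4993e-6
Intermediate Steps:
R(v, E) = -74 + v
1/((478245/(R(326, 6*58) - 204332) + 168028/((34695/73880))) + r) = 1/((478245/((-74 + 326) - 204332) + 168028/((34695/73880))) - 757911) = 1/((478245/(252 - 204332) + 168028/((34695*(1/73880)))) - 757911) = 1/((478245/(-204080) + 168028/(6939/14776)) - 757911) = 1/((478245*(-1/204080) + 168028*(14776/6939)) - 757911) = 1/((-95649/40816 + 2482781728/6939) - 757911) = 1/(101336555301637/283222224 - 757911) = 1/(-113320683712427/283222224) = -283222224/113320683712427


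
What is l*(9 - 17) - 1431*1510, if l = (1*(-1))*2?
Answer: -2160794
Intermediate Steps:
l = -2 (l = -1*2 = -2)
l*(9 - 17) - 1431*1510 = -2*(9 - 17) - 1431*1510 = -2*(-8) - 2160810 = 16 - 2160810 = -2160794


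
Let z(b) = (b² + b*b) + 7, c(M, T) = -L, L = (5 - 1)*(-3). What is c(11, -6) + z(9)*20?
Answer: 3392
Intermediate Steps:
L = -12 (L = 4*(-3) = -12)
c(M, T) = 12 (c(M, T) = -1*(-12) = 12)
z(b) = 7 + 2*b² (z(b) = (b² + b²) + 7 = 2*b² + 7 = 7 + 2*b²)
c(11, -6) + z(9)*20 = 12 + (7 + 2*9²)*20 = 12 + (7 + 2*81)*20 = 12 + (7 + 162)*20 = 12 + 169*20 = 12 + 3380 = 3392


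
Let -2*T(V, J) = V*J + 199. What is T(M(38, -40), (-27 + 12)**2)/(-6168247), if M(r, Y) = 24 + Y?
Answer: -3401/12336494 ≈ -0.00027569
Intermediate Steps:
T(V, J) = -199/2 - J*V/2 (T(V, J) = -(V*J + 199)/2 = -(J*V + 199)/2 = -(199 + J*V)/2 = -199/2 - J*V/2)
T(M(38, -40), (-27 + 12)**2)/(-6168247) = (-199/2 - (-27 + 12)**2*(24 - 40)/2)/(-6168247) = (-199/2 - 1/2*(-15)**2*(-16))*(-1/6168247) = (-199/2 - 1/2*225*(-16))*(-1/6168247) = (-199/2 + 1800)*(-1/6168247) = (3401/2)*(-1/6168247) = -3401/12336494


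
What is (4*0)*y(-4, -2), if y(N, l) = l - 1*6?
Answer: 0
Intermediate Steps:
y(N, l) = -6 + l (y(N, l) = l - 6 = -6 + l)
(4*0)*y(-4, -2) = (4*0)*(-6 - 2) = 0*(-8) = 0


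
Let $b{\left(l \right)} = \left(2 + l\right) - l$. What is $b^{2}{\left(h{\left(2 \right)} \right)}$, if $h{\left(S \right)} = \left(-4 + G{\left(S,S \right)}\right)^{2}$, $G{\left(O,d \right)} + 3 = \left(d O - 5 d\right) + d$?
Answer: $4$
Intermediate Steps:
$G{\left(O,d \right)} = -3 - 4 d + O d$ ($G{\left(O,d \right)} = -3 + \left(\left(d O - 5 d\right) + d\right) = -3 + \left(\left(O d - 5 d\right) + d\right) = -3 + \left(\left(- 5 d + O d\right) + d\right) = -3 + \left(- 4 d + O d\right) = -3 - 4 d + O d$)
$h{\left(S \right)} = \left(-7 + S^{2} - 4 S\right)^{2}$ ($h{\left(S \right)} = \left(-4 - \left(3 + 4 S - S S\right)\right)^{2} = \left(-4 - \left(3 - S^{2} + 4 S\right)\right)^{2} = \left(-7 + S^{2} - 4 S\right)^{2}$)
$b{\left(l \right)} = 2$
$b^{2}{\left(h{\left(2 \right)} \right)} = 2^{2} = 4$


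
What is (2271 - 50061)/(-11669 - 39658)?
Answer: 1770/1901 ≈ 0.93109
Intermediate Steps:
(2271 - 50061)/(-11669 - 39658) = -47790/(-51327) = -47790*(-1/51327) = 1770/1901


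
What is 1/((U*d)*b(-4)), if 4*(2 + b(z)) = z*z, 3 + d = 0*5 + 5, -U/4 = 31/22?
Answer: -11/248 ≈ -0.044355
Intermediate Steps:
U = -62/11 (U = -124/22 = -4*31/22 = -62/11 ≈ -5.6364)
d = 2 (d = -3 + (0*5 + 5) = -3 + (0 + 5) = -3 + 5 = 2)
b(z) = -2 + z²/4 (b(z) = -2 + (z*z)/4 = -2 + z²/4)
1/((U*d)*b(-4)) = 1/((-62/11*2)*(-2 + (¼)*(-4)²)) = 1/(-124*(-2 + (¼)*16)/11) = 1/(-124*(-2 + 4)/11) = 1/(-124/11*2) = 1/(-248/11) = -11/248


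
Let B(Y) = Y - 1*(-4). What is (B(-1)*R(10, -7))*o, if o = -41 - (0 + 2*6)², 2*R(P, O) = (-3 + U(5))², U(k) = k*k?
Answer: -134310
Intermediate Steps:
U(k) = k²
R(P, O) = 242 (R(P, O) = (-3 + 5²)²/2 = (-3 + 25)²/2 = (½)*22² = (½)*484 = 242)
B(Y) = 4 + Y (B(Y) = Y + 4 = 4 + Y)
o = -185 (o = -41 - (0 + 12)² = -41 - 1*12² = -41 - 1*144 = -41 - 144 = -185)
(B(-1)*R(10, -7))*o = ((4 - 1)*242)*(-185) = (3*242)*(-185) = 726*(-185) = -134310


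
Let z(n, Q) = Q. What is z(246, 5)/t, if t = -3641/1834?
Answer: -9170/3641 ≈ -2.5185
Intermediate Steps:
t = -3641/1834 (t = -3641*1/1834 = -3641/1834 ≈ -1.9853)
z(246, 5)/t = 5/(-3641/1834) = 5*(-1834/3641) = -9170/3641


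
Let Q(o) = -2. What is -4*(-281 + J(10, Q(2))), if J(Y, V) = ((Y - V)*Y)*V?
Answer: 2084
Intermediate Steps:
J(Y, V) = V*Y*(Y - V) (J(Y, V) = (Y*(Y - V))*V = V*Y*(Y - V))
-4*(-281 + J(10, Q(2))) = -4*(-281 - 2*10*(10 - 1*(-2))) = -4*(-281 - 2*10*(10 + 2)) = -4*(-281 - 2*10*12) = -4*(-281 - 240) = -4*(-521) = 2084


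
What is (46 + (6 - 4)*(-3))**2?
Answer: 1600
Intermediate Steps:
(46 + (6 - 4)*(-3))**2 = (46 + 2*(-3))**2 = (46 - 6)**2 = 40**2 = 1600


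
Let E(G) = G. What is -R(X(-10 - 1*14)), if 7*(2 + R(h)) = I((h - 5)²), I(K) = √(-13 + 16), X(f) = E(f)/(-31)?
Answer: 2 - √3/7 ≈ 1.7526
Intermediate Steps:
X(f) = -f/31 (X(f) = f/(-31) = f*(-1/31) = -f/31)
I(K) = √3
R(h) = -2 + √3/7
-R(X(-10 - 1*14)) = -(-2 + √3/7) = 2 - √3/7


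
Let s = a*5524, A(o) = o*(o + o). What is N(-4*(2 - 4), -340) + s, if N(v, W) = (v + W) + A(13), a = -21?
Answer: -115998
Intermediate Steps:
A(o) = 2*o² (A(o) = o*(2*o) = 2*o²)
N(v, W) = 338 + W + v (N(v, W) = (v + W) + 2*13² = (W + v) + 2*169 = (W + v) + 338 = 338 + W + v)
s = -116004 (s = -21*5524 = -116004)
N(-4*(2 - 4), -340) + s = (338 - 340 - 4*(2 - 4)) - 116004 = (338 - 340 - 4*(-2)) - 116004 = (338 - 340 + 8) - 116004 = 6 - 116004 = -115998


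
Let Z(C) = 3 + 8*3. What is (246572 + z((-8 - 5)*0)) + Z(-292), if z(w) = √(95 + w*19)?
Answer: 246599 + √95 ≈ 2.4661e+5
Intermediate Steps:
Z(C) = 27 (Z(C) = 3 + 24 = 27)
z(w) = √(95 + 19*w)
(246572 + z((-8 - 5)*0)) + Z(-292) = (246572 + √(95 + 19*((-8 - 5)*0))) + 27 = (246572 + √(95 + 19*(-13*0))) + 27 = (246572 + √(95 + 19*0)) + 27 = (246572 + √(95 + 0)) + 27 = (246572 + √95) + 27 = 246599 + √95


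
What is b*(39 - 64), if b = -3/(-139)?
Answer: -75/139 ≈ -0.53957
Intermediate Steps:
b = 3/139 (b = -3*(-1/139) = 3/139 ≈ 0.021583)
b*(39 - 64) = 3*(39 - 64)/139 = (3/139)*(-25) = -75/139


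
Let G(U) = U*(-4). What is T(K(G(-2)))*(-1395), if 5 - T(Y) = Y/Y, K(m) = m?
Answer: -5580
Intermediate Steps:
G(U) = -4*U
T(Y) = 4 (T(Y) = 5 - Y/Y = 5 - 1*1 = 5 - 1 = 4)
T(K(G(-2)))*(-1395) = 4*(-1395) = -5580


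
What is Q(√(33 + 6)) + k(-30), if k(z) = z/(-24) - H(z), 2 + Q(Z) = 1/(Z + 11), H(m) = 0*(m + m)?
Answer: -101/164 - √39/82 ≈ -0.69201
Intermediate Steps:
H(m) = 0 (H(m) = 0*(2*m) = 0)
Q(Z) = -2 + 1/(11 + Z) (Q(Z) = -2 + 1/(Z + 11) = -2 + 1/(11 + Z))
k(z) = -z/24 (k(z) = z/(-24) - 1*0 = z*(-1/24) + 0 = -z/24 + 0 = -z/24)
Q(√(33 + 6)) + k(-30) = (-21 - 2*√(33 + 6))/(11 + √(33 + 6)) - 1/24*(-30) = (-21 - 2*√39)/(11 + √39) + 5/4 = 5/4 + (-21 - 2*√39)/(11 + √39)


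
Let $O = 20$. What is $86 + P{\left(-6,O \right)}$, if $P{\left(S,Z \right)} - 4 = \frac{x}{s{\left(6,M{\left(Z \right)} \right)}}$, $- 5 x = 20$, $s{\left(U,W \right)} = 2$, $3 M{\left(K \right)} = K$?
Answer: $88$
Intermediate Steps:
$M{\left(K \right)} = \frac{K}{3}$
$x = -4$ ($x = \left(- \frac{1}{5}\right) 20 = -4$)
$P{\left(S,Z \right)} = 2$ ($P{\left(S,Z \right)} = 4 - \frac{4}{2} = 4 - 2 = 2$)
$86 + P{\left(-6,O \right)} = 86 + 2 = 88$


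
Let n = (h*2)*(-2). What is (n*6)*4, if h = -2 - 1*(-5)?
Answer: -288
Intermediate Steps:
h = 3 (h = -2 + 5 = 3)
n = -12 (n = (3*2)*(-2) = 6*(-2) = -12)
(n*6)*4 = -12*6*4 = -72*4 = -288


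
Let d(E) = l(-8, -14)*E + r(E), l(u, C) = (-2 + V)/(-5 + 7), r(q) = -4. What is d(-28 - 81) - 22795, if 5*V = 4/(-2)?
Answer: -113341/5 ≈ -22668.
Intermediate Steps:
V = -⅖ (V = (4/(-2))/5 = (4*(-½))/5 = (⅕)*(-2) = -⅖ ≈ -0.40000)
l(u, C) = -6/5 (l(u, C) = (-2 - ⅖)/(-5 + 7) = -12/5/2 = -12/5*½ = -6/5)
d(E) = -4 - 6*E/5 (d(E) = -6*E/5 - 4 = -4 - 6*E/5)
d(-28 - 81) - 22795 = (-4 - 6*(-28 - 81)/5) - 22795 = (-4 - 6/5*(-109)) - 22795 = (-4 + 654/5) - 22795 = 634/5 - 22795 = -113341/5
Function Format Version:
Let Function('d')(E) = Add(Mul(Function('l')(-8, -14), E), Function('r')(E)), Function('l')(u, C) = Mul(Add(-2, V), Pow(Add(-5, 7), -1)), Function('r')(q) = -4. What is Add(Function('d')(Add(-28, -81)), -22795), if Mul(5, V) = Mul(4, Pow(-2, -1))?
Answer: Rational(-113341, 5) ≈ -22668.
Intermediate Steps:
V = Rational(-2, 5) (V = Mul(Rational(1, 5), Mul(4, Pow(-2, -1))) = Mul(Rational(1, 5), Mul(4, Rational(-1, 2))) = Mul(Rational(1, 5), -2) = Rational(-2, 5) ≈ -0.40000)
Function('l')(u, C) = Rational(-6, 5) (Function('l')(u, C) = Mul(Add(-2, Rational(-2, 5)), Pow(Add(-5, 7), -1)) = Mul(Rational(-12, 5), Pow(2, -1)) = Mul(Rational(-12, 5), Rational(1, 2)) = Rational(-6, 5))
Function('d')(E) = Add(-4, Mul(Rational(-6, 5), E)) (Function('d')(E) = Add(Mul(Rational(-6, 5), E), -4) = Add(-4, Mul(Rational(-6, 5), E)))
Add(Function('d')(Add(-28, -81)), -22795) = Add(Add(-4, Mul(Rational(-6, 5), Add(-28, -81))), -22795) = Add(Add(-4, Mul(Rational(-6, 5), -109)), -22795) = Add(Add(-4, Rational(654, 5)), -22795) = Add(Rational(634, 5), -22795) = Rational(-113341, 5)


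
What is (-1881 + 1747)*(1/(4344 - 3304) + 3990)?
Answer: -278023267/520 ≈ -5.3466e+5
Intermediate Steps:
(-1881 + 1747)*(1/(4344 - 3304) + 3990) = -134*(1/1040 + 3990) = -134*4149601/1040 = -278023267/520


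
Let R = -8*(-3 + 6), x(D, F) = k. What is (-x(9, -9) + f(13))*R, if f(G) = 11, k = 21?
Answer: 240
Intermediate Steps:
x(D, F) = 21
R = -24 (R = -8*3 = -24)
(-x(9, -9) + f(13))*R = (-1*21 + 11)*(-24) = (-21 + 11)*(-24) = -10*(-24) = 240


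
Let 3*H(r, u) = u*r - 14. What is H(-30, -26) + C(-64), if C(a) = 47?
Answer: 907/3 ≈ 302.33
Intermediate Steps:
H(r, u) = -14/3 + r*u/3 (H(r, u) = (u*r - 14)/3 = (r*u - 14)/3 = (-14 + r*u)/3 = -14/3 + r*u/3)
H(-30, -26) + C(-64) = (-14/3 + (⅓)*(-30)*(-26)) + 47 = (-14/3 + 260) + 47 = 766/3 + 47 = 907/3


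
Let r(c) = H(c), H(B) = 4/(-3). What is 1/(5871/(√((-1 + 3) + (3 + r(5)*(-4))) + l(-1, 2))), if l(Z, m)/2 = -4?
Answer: -8/5871 + √93/17613 ≈ -0.00081510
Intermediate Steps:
H(B) = -4/3 (H(B) = 4*(-⅓) = -4/3)
l(Z, m) = -8 (l(Z, m) = 2*(-4) = -8)
r(c) = -4/3
1/(5871/(√((-1 + 3) + (3 + r(5)*(-4))) + l(-1, 2))) = 1/(5871/(√((-1 + 3) + (3 - 4/3*(-4))) - 8)) = 1/(5871/(√(2 + (3 + 16/3)) - 8)) = 1/(5871/(√(2 + 25/3) - 8)) = 1/(5871/(√(31/3) - 8)) = 1/(5871/(√93/3 - 8)) = 1/(5871/(-8 + √93/3)) = -8/5871 + √93/17613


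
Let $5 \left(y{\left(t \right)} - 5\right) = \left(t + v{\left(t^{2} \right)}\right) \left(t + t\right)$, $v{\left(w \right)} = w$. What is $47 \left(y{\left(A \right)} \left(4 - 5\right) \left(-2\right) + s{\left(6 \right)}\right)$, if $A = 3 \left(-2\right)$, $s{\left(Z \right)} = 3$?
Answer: $-6157$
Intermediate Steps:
$A = -6$
$y{\left(t \right)} = 5 + \frac{2 t \left(t + t^{2}\right)}{5}$ ($y{\left(t \right)} = 5 + \frac{\left(t + t^{2}\right) \left(t + t\right)}{5} = 5 + \frac{\left(t + t^{2}\right) 2 t}{5} = 5 + \frac{2 t \left(t + t^{2}\right)}{5}$)
$47 \left(y{\left(A \right)} \left(4 - 5\right) \left(-2\right) + s{\left(6 \right)}\right) = 47 \left(\left(5 + \frac{2 \left(-6\right)^{2}}{5} + \frac{2 \left(-6\right)^{3}}{5}\right) \left(4 - 5\right) \left(-2\right) + 3\right) = 47 \left(\left(5 + \frac{2}{5} \cdot 36 + \frac{2}{5} \left(-216\right)\right) \left(\left(-1\right) \left(-2\right)\right) + 3\right) = 47 \left(\left(5 + \frac{72}{5} - \frac{432}{5}\right) 2 + 3\right) = 47 \left(\left(-67\right) 2 + 3\right) = 47 \left(-134 + 3\right) = 47 \left(-131\right) = -6157$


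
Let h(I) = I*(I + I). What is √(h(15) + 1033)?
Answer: √1483 ≈ 38.510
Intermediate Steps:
h(I) = 2*I² (h(I) = I*(2*I) = 2*I²)
√(h(15) + 1033) = √(2*15² + 1033) = √(2*225 + 1033) = √(450 + 1033) = √1483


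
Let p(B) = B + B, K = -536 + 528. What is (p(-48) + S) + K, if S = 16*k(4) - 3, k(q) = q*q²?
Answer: 917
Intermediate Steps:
k(q) = q³
S = 1021 (S = 16*4³ - 3 = 16*64 - 3 = 1024 - 3 = 1021)
K = -8
p(B) = 2*B
(p(-48) + S) + K = (2*(-48) + 1021) - 8 = (-96 + 1021) - 8 = 925 - 8 = 917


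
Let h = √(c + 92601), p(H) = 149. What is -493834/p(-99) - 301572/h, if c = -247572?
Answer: -493834/149 + 100524*I*√17219/17219 ≈ -3314.3 + 766.07*I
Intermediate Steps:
h = 3*I*√17219 (h = √(-247572 + 92601) = √(-154971) = 3*I*√17219 ≈ 393.66*I)
-493834/p(-99) - 301572/h = -493834/149 - 301572*(-I*√17219/51657) = -493834*1/149 - (-100524)*I*√17219/17219 = -493834/149 + 100524*I*√17219/17219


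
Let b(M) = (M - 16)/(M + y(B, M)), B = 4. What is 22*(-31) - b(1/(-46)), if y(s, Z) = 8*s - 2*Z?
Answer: -1003849/1473 ≈ -681.50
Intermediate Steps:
y(s, Z) = -2*Z + 8*s
b(M) = (-16 + M)/(32 - M) (b(M) = (M - 16)/(M + (-2*M + 8*4)) = (-16 + M)/(M + (-2*M + 32)) = (-16 + M)/(M + (32 - 2*M)) = (-16 + M)/(32 - M))
22*(-31) - b(1/(-46)) = 22*(-31) - (16 - 1/(-46))/(-32 + 1/(-46)) = -682 - (16 - 1*(-1/46))/(-32 - 1/46) = -682 - (16 + 1/46)/(-1473/46) = -682 - (-46)*737/(1473*46) = -682 - 1*(-737/1473) = -682 + 737/1473 = -1003849/1473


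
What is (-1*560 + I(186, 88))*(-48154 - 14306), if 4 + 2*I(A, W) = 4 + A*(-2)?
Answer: 46595160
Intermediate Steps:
I(A, W) = -A (I(A, W) = -2 + (4 + A*(-2))/2 = -2 + (4 - 2*A)/2 = -2 + (2 - A) = -A)
(-1*560 + I(186, 88))*(-48154 - 14306) = (-1*560 - 1*186)*(-48154 - 14306) = (-560 - 186)*(-62460) = -746*(-62460) = 46595160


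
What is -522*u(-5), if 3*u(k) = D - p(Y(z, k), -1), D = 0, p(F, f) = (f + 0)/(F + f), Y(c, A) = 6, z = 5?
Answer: -174/5 ≈ -34.800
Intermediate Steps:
p(F, f) = f/(F + f)
u(k) = 1/15 (u(k) = (0 - (-1)/(6 - 1))/3 = (0 - (-1)/5)/3 = (0 - 1*(-1/5))/3 = (0 + 1/5)/3 = (1/3)*(1/5) = 1/15)
-522*u(-5) = -522*1/15 = -174/5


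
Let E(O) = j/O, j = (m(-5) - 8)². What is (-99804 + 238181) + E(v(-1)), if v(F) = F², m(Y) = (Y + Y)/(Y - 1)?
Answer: 1245754/9 ≈ 1.3842e+5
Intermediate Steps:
m(Y) = 2*Y/(-1 + Y) (m(Y) = (2*Y)/(-1 + Y) = 2*Y/(-1 + Y))
j = 361/9 (j = (2*(-5)/(-1 - 5) - 8)² = (2*(-5)/(-6) - 8)² = (2*(-5)*(-⅙) - 8)² = (5/3 - 8)² = (-19/3)² = 361/9 ≈ 40.111)
E(O) = 361/(9*O)
(-99804 + 238181) + E(v(-1)) = (-99804 + 238181) + 361/(9*((-1)²)) = 138377 + (361/9)/1 = 138377 + (361/9)*1 = 138377 + 361/9 = 1245754/9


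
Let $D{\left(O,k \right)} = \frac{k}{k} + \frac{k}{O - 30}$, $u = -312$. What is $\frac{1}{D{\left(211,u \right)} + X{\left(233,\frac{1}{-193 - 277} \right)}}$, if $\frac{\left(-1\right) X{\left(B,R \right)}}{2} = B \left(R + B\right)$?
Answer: $- \frac{42535}{4618353842} \approx -9.21 \cdot 10^{-6}$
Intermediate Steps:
$X{\left(B,R \right)} = - 2 B \left(B + R\right)$ ($X{\left(B,R \right)} = - 2 B \left(R + B\right) = - 2 B \left(B + R\right)$)
$D{\left(O,k \right)} = 1 + \frac{k}{-30 + O}$
$\frac{1}{D{\left(211,u \right)} + X{\left(233,\frac{1}{-193 - 277} \right)}} = \frac{1}{\frac{-30 + 211 - 312}{-30 + 211} - 466 \left(233 + \frac{1}{-193 - 277}\right)} = \frac{1}{\frac{1}{181} \left(-131\right) - 466 \left(233 + \frac{1}{-470}\right)} = \frac{1}{\frac{1}{181} \left(-131\right) - 466 \left(233 - \frac{1}{470}\right)} = \frac{1}{- \frac{131}{181} - 466 \cdot \frac{109509}{470}} = \frac{1}{- \frac{131}{181} - \frac{25515597}{235}} = \frac{1}{- \frac{4618353842}{42535}} = - \frac{42535}{4618353842}$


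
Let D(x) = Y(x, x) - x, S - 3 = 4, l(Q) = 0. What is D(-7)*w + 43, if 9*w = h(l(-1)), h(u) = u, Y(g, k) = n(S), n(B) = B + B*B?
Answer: 43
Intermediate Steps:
S = 7 (S = 3 + 4 = 7)
n(B) = B + B**2
Y(g, k) = 56 (Y(g, k) = 7*(1 + 7) = 7*8 = 56)
w = 0 (w = (1/9)*0 = 0)
D(x) = 56 - x
D(-7)*w + 43 = (56 - 1*(-7))*0 + 43 = (56 + 7)*0 + 43 = 63*0 + 43 = 0 + 43 = 43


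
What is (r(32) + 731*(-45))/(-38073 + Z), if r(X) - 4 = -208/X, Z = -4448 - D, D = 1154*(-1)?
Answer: 65795/82734 ≈ 0.79526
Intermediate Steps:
D = -1154
Z = -3294 (Z = -4448 - 1*(-1154) = -4448 + 1154 = -3294)
r(X) = 4 - 208/X
(r(32) + 731*(-45))/(-38073 + Z) = ((4 - 208/32) + 731*(-45))/(-38073 - 3294) = ((4 - 208*1/32) - 32895)/(-41367) = ((4 - 13/2) - 32895)*(-1/41367) = (-5/2 - 32895)*(-1/41367) = -65795/2*(-1/41367) = 65795/82734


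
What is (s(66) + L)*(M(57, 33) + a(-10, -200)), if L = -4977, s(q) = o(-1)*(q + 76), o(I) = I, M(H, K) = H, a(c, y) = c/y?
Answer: -5840779/20 ≈ -2.9204e+5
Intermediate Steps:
s(q) = -76 - q (s(q) = -(q + 76) = -(76 + q) = -76 - q)
(s(66) + L)*(M(57, 33) + a(-10, -200)) = ((-76 - 1*66) - 4977)*(57 - 10/(-200)) = ((-76 - 66) - 4977)*(57 - 10*(-1/200)) = (-142 - 4977)*(57 + 1/20) = -5119*1141/20 = -5840779/20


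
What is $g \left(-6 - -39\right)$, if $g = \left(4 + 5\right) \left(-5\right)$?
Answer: $-1485$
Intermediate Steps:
$g = -45$ ($g = 9 \left(-5\right) = -45$)
$g \left(-6 - -39\right) = - 45 \left(-6 - -39\right) = - 45 \left(-6 + 39\right) = \left(-45\right) 33 = -1485$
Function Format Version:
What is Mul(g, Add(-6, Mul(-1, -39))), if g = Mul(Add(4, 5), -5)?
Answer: -1485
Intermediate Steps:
g = -45 (g = Mul(9, -5) = -45)
Mul(g, Add(-6, Mul(-1, -39))) = Mul(-45, Add(-6, Mul(-1, -39))) = Mul(-45, Add(-6, 39)) = Mul(-45, 33) = -1485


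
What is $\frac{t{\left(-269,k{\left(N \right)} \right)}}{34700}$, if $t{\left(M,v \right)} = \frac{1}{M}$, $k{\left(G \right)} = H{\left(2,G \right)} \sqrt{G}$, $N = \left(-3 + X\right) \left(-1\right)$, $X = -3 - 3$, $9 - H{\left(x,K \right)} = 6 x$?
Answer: $- \frac{1}{9334300} \approx -1.0713 \cdot 10^{-7}$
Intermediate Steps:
$H{\left(x,K \right)} = 9 - 6 x$
$X = -6$
$N = 9$ ($N = \left(-3 - 6\right) \left(-1\right) = \left(-9\right) \left(-1\right) = 9$)
$k{\left(G \right)} = - 3 \sqrt{G}$ ($k{\left(G \right)} = \left(9 - 12\right) \sqrt{G} = - 3 \sqrt{G}$)
$\frac{t{\left(-269,k{\left(N \right)} \right)}}{34700} = \frac{1}{\left(-269\right) 34700} = \left(- \frac{1}{269}\right) \frac{1}{34700} = - \frac{1}{9334300}$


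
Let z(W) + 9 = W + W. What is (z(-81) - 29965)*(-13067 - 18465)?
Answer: 950248352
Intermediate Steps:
z(W) = -9 + 2*W (z(W) = -9 + (W + W) = -9 + 2*W)
(z(-81) - 29965)*(-13067 - 18465) = ((-9 + 2*(-81)) - 29965)*(-13067 - 18465) = ((-9 - 162) - 29965)*(-31532) = (-171 - 29965)*(-31532) = -30136*(-31532) = 950248352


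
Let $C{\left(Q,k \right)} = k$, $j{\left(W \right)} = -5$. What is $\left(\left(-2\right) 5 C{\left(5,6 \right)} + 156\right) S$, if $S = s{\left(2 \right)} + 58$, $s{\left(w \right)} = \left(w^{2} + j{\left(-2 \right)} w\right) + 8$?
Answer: $5760$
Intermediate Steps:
$s{\left(w \right)} = 8 + w^{2} - 5 w$ ($s{\left(w \right)} = \left(w^{2} - 5 w\right) + 8 = 8 + w^{2} - 5 w$)
$S = 60$ ($S = \left(8 + 2^{2} - 10\right) + 58 = \left(8 + 4 - 10\right) + 58 = 2 + 58 = 60$)
$\left(\left(-2\right) 5 C{\left(5,6 \right)} + 156\right) S = \left(\left(-2\right) 5 \cdot 6 + 156\right) 60 = \left(\left(-10\right) 6 + 156\right) 60 = \left(-60 + 156\right) 60 = 96 \cdot 60 = 5760$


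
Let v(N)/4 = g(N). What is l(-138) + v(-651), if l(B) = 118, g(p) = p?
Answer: -2486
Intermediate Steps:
v(N) = 4*N
l(-138) + v(-651) = 118 + 4*(-651) = 118 - 2604 = -2486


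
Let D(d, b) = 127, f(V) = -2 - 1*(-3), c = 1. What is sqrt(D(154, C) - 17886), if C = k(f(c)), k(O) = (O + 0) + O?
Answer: I*sqrt(17759) ≈ 133.26*I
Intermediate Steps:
f(V) = 1 (f(V) = -2 + 3 = 1)
k(O) = 2*O (k(O) = O + O = 2*O)
C = 2 (C = 2*1 = 2)
sqrt(D(154, C) - 17886) = sqrt(127 - 17886) = sqrt(-17759) = I*sqrt(17759)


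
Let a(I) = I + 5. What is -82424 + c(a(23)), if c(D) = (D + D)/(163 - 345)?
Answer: -1071516/13 ≈ -82424.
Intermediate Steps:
a(I) = 5 + I
c(D) = -D/91 (c(D) = (2*D)/(-182) = (2*D)*(-1/182) = -D/91)
-82424 + c(a(23)) = -82424 - (5 + 23)/91 = -82424 - 1/91*28 = -82424 - 4/13 = -1071516/13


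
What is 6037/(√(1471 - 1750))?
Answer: -6037*I*√31/93 ≈ -361.43*I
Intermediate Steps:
6037/(√(1471 - 1750)) = 6037/(√(-279)) = 6037/((3*I*√31)) = 6037*(-I*√31/93) = -6037*I*√31/93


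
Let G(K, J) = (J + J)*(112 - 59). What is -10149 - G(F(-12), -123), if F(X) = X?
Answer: 2889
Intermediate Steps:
G(K, J) = 106*J (G(K, J) = (2*J)*53 = 106*J)
-10149 - G(F(-12), -123) = -10149 - 106*(-123) = -10149 - 1*(-13038) = -10149 + 13038 = 2889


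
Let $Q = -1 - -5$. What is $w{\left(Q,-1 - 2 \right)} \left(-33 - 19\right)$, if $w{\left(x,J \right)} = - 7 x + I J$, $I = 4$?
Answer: $2080$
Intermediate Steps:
$Q = 4$ ($Q = -1 + 5 = 4$)
$w{\left(x,J \right)} = - 7 x + 4 J$
$w{\left(Q,-1 - 2 \right)} \left(-33 - 19\right) = \left(\left(-7\right) 4 + 4 \left(-1 - 2\right)\right) \left(-33 - 19\right) = \left(-28 + 4 \left(-3\right)\right) \left(-52\right) = \left(-28 - 12\right) \left(-52\right) = \left(-40\right) \left(-52\right) = 2080$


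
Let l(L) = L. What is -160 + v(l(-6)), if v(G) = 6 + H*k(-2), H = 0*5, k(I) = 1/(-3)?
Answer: -154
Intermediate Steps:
k(I) = -⅓ (k(I) = 1*(-⅓) = -⅓)
H = 0
v(G) = 6 (v(G) = 6 + 0*(-⅓) = 6 + 0 = 6)
-160 + v(l(-6)) = -160 + 6 = -154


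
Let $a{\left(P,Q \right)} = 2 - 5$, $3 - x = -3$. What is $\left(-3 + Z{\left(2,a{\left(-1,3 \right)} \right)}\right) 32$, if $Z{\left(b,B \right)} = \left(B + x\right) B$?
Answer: $-384$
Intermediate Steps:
$x = 6$ ($x = 3 - -3 = 3 + 3 = 6$)
$a{\left(P,Q \right)} = -3$
$Z{\left(b,B \right)} = B \left(6 + B\right)$ ($Z{\left(b,B \right)} = \left(B + 6\right) B = \left(6 + B\right) B = B \left(6 + B\right)$)
$\left(-3 + Z{\left(2,a{\left(-1,3 \right)} \right)}\right) 32 = \left(-3 - 3 \left(6 - 3\right)\right) 32 = \left(-3 - 9\right) 32 = \left(-12\right) 32 = -384$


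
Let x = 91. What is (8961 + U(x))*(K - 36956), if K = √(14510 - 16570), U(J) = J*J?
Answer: -637195352 + 34484*I*√515 ≈ -6.372e+8 + 7.8257e+5*I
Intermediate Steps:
U(J) = J²
K = 2*I*√515 (K = √(-2060) = 2*I*√515 ≈ 45.387*I)
(8961 + U(x))*(K - 36956) = (8961 + 91²)*(2*I*√515 - 36956) = (8961 + 8281)*(-36956 + 2*I*√515) = 17242*(-36956 + 2*I*√515) = -637195352 + 34484*I*√515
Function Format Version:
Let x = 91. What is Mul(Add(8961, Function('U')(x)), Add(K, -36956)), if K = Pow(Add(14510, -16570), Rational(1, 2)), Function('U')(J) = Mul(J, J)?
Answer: Add(-637195352, Mul(34484, I, Pow(515, Rational(1, 2)))) ≈ Add(-6.3720e+8, Mul(7.8257e+5, I))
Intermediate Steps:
Function('U')(J) = Pow(J, 2)
K = Mul(2, I, Pow(515, Rational(1, 2))) (K = Pow(-2060, Rational(1, 2)) = Mul(2, I, Pow(515, Rational(1, 2))) ≈ Mul(45.387, I))
Mul(Add(8961, Function('U')(x)), Add(K, -36956)) = Mul(Add(8961, Pow(91, 2)), Add(Mul(2, I, Pow(515, Rational(1, 2))), -36956)) = Mul(Add(8961, 8281), Add(-36956, Mul(2, I, Pow(515, Rational(1, 2))))) = Mul(17242, Add(-36956, Mul(2, I, Pow(515, Rational(1, 2))))) = Add(-637195352, Mul(34484, I, Pow(515, Rational(1, 2))))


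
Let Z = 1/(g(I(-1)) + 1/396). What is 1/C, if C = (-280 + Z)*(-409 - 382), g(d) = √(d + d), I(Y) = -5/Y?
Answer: 109771229/24312122715076 + 9801*√10/6078030678769 ≈ 4.5202e-6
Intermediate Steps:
g(d) = √2*√d (g(d) = √(2*d) = √2*√d)
Z = 1/(1/396 + √10) (Z = 1/(√2*√(-5/(-1)) + 1/396) = 1/(√2*√(-5*(-1)) + 1/396) = 1/(√2*√5 + 1/396) = 1/(√10 + 1/396) = 1/(1/396 + √10) ≈ 0.31598)
C = 347316168556/1568159 - 124041456*√10/1568159 (C = (-280 + (-396/1568159 + 156816*√10/1568159))*(-409 - 382) = (-439084916/1568159 + 156816*√10/1568159)*(-791) = 347316168556/1568159 - 124041456*√10/1568159 ≈ 2.2123e+5)
1/C = 1/(347316168556/1568159 - 124041456*√10/1568159)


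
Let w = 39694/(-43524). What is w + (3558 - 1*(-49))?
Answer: 78475687/21762 ≈ 3606.1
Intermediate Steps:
w = -19847/21762 (w = 39694*(-1/43524) = -19847/21762 ≈ -0.91200)
w + (3558 - 1*(-49)) = -19847/21762 + (3558 - 1*(-49)) = -19847/21762 + (3558 + 49) = -19847/21762 + 3607 = 78475687/21762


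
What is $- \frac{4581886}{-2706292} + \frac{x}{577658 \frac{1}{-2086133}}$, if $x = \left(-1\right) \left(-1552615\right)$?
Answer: $- \frac{1095696580666925394}{195413903017} \approx -5.6071 \cdot 10^{6}$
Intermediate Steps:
$x = 1552615$
$- \frac{4581886}{-2706292} + \frac{x}{577658 \frac{1}{-2086133}} = - \frac{4581886}{-2706292} + \frac{1552615}{577658 \frac{1}{-2086133}} = \left(-4581886\right) \left(- \frac{1}{2706292}\right) + \frac{1552615}{577658 \left(- \frac{1}{2086133}\right)} = \frac{2290943}{1353146} + \frac{1552615}{- \frac{577658}{2086133}} = \frac{2290943}{1353146} + 1552615 \left(- \frac{2086133}{577658}\right) = \frac{2290943}{1353146} - \frac{3238961387795}{577658} = - \frac{1095696580666925394}{195413903017}$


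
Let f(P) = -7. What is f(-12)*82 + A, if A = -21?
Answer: -595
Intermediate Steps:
f(-12)*82 + A = -7*82 - 21 = -574 - 21 = -595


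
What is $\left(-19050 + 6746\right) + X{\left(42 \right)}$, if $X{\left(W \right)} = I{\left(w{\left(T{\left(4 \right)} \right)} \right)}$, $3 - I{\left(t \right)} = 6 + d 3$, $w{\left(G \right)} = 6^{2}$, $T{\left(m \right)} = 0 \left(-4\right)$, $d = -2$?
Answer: $-12301$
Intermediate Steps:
$T{\left(m \right)} = 0$
$w{\left(G \right)} = 36$
$I{\left(t \right)} = 3$ ($I{\left(t \right)} = 3 - \left(6 - 6\right) = 3 - 0 = 3 + 0 = 3$)
$X{\left(W \right)} = 3$
$\left(-19050 + 6746\right) + X{\left(42 \right)} = \left(-19050 + 6746\right) + 3 = -12304 + 3 = -12301$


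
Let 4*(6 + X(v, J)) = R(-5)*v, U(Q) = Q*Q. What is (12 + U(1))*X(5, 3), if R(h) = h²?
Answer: 1313/4 ≈ 328.25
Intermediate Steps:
U(Q) = Q²
X(v, J) = -6 + 25*v/4 (X(v, J) = -6 + ((-5)²*v)/4 = -6 + (25*v)/4 = -6 + 25*v/4)
(12 + U(1))*X(5, 3) = (12 + 1²)*(-6 + (25/4)*5) = (12 + 1)*(-6 + 125/4) = 13*(101/4) = 1313/4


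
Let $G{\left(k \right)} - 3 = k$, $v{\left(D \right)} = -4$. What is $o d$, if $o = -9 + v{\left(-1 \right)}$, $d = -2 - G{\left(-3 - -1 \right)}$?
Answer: $39$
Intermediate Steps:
$G{\left(k \right)} = 3 + k$
$d = -3$ ($d = -2 - \left(3 - 2\right) = -2 - 1 = -3$)
$o = -13$ ($o = -9 - 4 = -13$)
$o d = \left(-13\right) \left(-3\right) = 39$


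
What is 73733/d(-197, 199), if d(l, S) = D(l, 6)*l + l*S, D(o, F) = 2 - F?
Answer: -73733/38415 ≈ -1.9194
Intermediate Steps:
d(l, S) = -4*l + S*l (d(l, S) = (2 - 1*6)*l + l*S = (2 - 6)*l + S*l = -4*l + S*l)
73733/d(-197, 199) = 73733/((-197*(-4 + 199))) = 73733/((-197*195)) = 73733/(-38415) = 73733*(-1/38415) = -73733/38415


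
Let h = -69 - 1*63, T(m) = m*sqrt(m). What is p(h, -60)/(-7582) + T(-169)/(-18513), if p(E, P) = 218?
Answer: -109/3791 + 2197*I/18513 ≈ -0.028752 + 0.11867*I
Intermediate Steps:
T(m) = m**(3/2)
h = -132 (h = -69 - 63 = -132)
p(h, -60)/(-7582) + T(-169)/(-18513) = 218/(-7582) + (-169)**(3/2)/(-18513) = 218*(-1/7582) - 2197*I*(-1/18513) = -109/3791 + 2197*I/18513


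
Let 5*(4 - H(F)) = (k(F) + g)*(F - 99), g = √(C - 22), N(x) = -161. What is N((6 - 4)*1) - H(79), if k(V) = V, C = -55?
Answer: -481 - 4*I*√77 ≈ -481.0 - 35.1*I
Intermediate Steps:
g = I*√77 (g = √(-55 - 22) = √(-77) = I*√77 ≈ 8.775*I)
H(F) = 4 - (-99 + F)*(F + I*√77)/5 (H(F) = 4 - (F + I*√77)*(F - 99)/5 = 4 - (F + I*√77)*(-99 + F)/5 = 4 - (-99 + F)*(F + I*√77)/5)
N((6 - 4)*1) - H(79) = -161 - (4 - ⅕*79² + (99/5)*79 + 99*I*√77/5 - ⅕*I*79*√77) = -161 - (4 - ⅕*6241 + 7821/5 + 99*I*√77/5 - 79*I*√77/5) = -161 - (4 - 6241/5 + 7821/5 + 99*I*√77/5 - 79*I*√77/5) = -161 - (320 + 4*I*√77) = -161 + (-320 - 4*I*√77) = -481 - 4*I*√77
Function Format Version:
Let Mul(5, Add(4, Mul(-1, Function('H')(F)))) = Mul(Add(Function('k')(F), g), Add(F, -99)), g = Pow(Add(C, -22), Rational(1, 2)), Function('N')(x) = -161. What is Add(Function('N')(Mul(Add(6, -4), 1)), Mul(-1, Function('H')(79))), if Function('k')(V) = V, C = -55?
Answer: Add(-481, Mul(-4, I, Pow(77, Rational(1, 2)))) ≈ Add(-481.00, Mul(-35.100, I))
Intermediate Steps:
g = Mul(I, Pow(77, Rational(1, 2))) (g = Pow(Add(-55, -22), Rational(1, 2)) = Pow(-77, Rational(1, 2)) = Mul(I, Pow(77, Rational(1, 2))) ≈ Mul(8.7750, I))
Function('H')(F) = Add(4, Mul(Rational(-1, 5), Add(-99, F), Add(F, Mul(I, Pow(77, Rational(1, 2)))))) (Function('H')(F) = Add(4, Mul(Rational(-1, 5), Mul(Add(F, Mul(I, Pow(77, Rational(1, 2)))), Add(F, -99)))) = Add(4, Mul(Rational(-1, 5), Mul(Add(F, Mul(I, Pow(77, Rational(1, 2)))), Add(-99, F)))) = Add(4, Mul(Rational(-1, 5), Mul(Add(-99, F), Add(F, Mul(I, Pow(77, Rational(1, 2))))))) = Add(4, Mul(Rational(-1, 5), Add(-99, F), Add(F, Mul(I, Pow(77, Rational(1, 2)))))))
Add(Function('N')(Mul(Add(6, -4), 1)), Mul(-1, Function('H')(79))) = Add(-161, Mul(-1, Add(4, Mul(Rational(-1, 5), Pow(79, 2)), Mul(Rational(99, 5), 79), Mul(Rational(99, 5), I, Pow(77, Rational(1, 2))), Mul(Rational(-1, 5), I, 79, Pow(77, Rational(1, 2)))))) = Add(-161, Mul(-1, Add(4, Mul(Rational(-1, 5), 6241), Rational(7821, 5), Mul(Rational(99, 5), I, Pow(77, Rational(1, 2))), Mul(Rational(-79, 5), I, Pow(77, Rational(1, 2)))))) = Add(-161, Mul(-1, Add(4, Rational(-6241, 5), Rational(7821, 5), Mul(Rational(99, 5), I, Pow(77, Rational(1, 2))), Mul(Rational(-79, 5), I, Pow(77, Rational(1, 2)))))) = Add(-161, Mul(-1, Add(320, Mul(4, I, Pow(77, Rational(1, 2)))))) = Add(-161, Add(-320, Mul(-4, I, Pow(77, Rational(1, 2))))) = Add(-481, Mul(-4, I, Pow(77, Rational(1, 2))))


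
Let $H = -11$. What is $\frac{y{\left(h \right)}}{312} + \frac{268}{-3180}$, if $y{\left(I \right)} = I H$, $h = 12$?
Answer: $- \frac{10487}{20670} \approx -0.50735$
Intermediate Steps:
$y{\left(I \right)} = - 11 I$ ($y{\left(I \right)} = I \left(-11\right) = - 11 I$)
$\frac{y{\left(h \right)}}{312} + \frac{268}{-3180} = \frac{\left(-11\right) 12}{312} + \frac{268}{-3180} = \left(-132\right) \frac{1}{312} + 268 \left(- \frac{1}{3180}\right) = - \frac{11}{26} - \frac{67}{795} = - \frac{10487}{20670}$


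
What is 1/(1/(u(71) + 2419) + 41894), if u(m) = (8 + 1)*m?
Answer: 3058/128111853 ≈ 2.3870e-5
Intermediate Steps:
u(m) = 9*m
1/(1/(u(71) + 2419) + 41894) = 1/(1/(9*71 + 2419) + 41894) = 1/(1/(639 + 2419) + 41894) = 1/(1/3058 + 41894) = 1/(128111853/3058) = 3058/128111853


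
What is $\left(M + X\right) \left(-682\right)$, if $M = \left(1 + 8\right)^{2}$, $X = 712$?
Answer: $-540826$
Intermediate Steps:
$M = 81$ ($M = 9^{2} = 81$)
$\left(M + X\right) \left(-682\right) = \left(81 + 712\right) \left(-682\right) = 793 \left(-682\right) = -540826$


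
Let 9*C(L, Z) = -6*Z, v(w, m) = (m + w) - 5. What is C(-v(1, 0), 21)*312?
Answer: -4368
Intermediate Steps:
v(w, m) = -5 + m + w
C(L, Z) = -2*Z/3 (C(L, Z) = (-6*Z)/9 = -2*Z/3)
C(-v(1, 0), 21)*312 = -⅔*21*312 = -14*312 = -4368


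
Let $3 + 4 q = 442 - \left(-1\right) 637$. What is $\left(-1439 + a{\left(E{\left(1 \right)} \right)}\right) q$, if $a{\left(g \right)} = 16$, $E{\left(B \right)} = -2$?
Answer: $-382787$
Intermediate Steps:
$q = 269$ ($q = - \frac{3}{4} + \frac{442 - \left(-1\right) 637}{4} = - \frac{3}{4} + \frac{442 - -637}{4} = - \frac{3}{4} + \frac{442 + 637}{4} = - \frac{3}{4} + \frac{1}{4} \cdot 1079 = - \frac{3}{4} + \frac{1079}{4} = 269$)
$\left(-1439 + a{\left(E{\left(1 \right)} \right)}\right) q = \left(-1439 + 16\right) 269 = \left(-1423\right) 269 = -382787$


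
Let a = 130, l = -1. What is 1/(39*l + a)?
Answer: 1/91 ≈ 0.010989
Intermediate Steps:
1/(39*l + a) = 1/(39*(-1) + 130) = 1/(-39 + 130) = 1/91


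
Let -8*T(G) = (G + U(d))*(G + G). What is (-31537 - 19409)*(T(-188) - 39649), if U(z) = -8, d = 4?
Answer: 2489272506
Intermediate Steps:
T(G) = -G*(-8 + G)/4 (T(G) = -(G - 8)*(G + G)/8 = -(-8 + G)*2*G/8 = -G*(-8 + G)/4)
(-31537 - 19409)*(T(-188) - 39649) = (-31537 - 19409)*((¼)*(-188)*(8 - 1*(-188)) - 39649) = -50946*((¼)*(-188)*(8 + 188) - 39649) = -50946*((¼)*(-188)*196 - 39649) = -50946*(-9212 - 39649) = -50946*(-48861) = 2489272506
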